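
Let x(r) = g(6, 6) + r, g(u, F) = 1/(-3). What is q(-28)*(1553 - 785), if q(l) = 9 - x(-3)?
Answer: 9472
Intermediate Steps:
g(u, F) = -⅓
x(r) = -⅓ + r
q(l) = 37/3 (q(l) = 9 - (-⅓ - 3) = 9 - 1*(-10/3) = 9 + 10/3 = 37/3)
q(-28)*(1553 - 785) = 37*(1553 - 785)/3 = (37/3)*768 = 9472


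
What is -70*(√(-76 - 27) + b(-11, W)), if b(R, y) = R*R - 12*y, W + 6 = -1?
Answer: -14350 - 70*I*√103 ≈ -14350.0 - 710.42*I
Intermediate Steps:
W = -7 (W = -6 - 1 = -7)
b(R, y) = R² - 12*y
-70*(√(-76 - 27) + b(-11, W)) = -70*(√(-76 - 27) + ((-11)² - 12*(-7))) = -70*(√(-103) + (121 + 84)) = -70*(I*√103 + 205) = -70*(205 + I*√103) = -14350 - 70*I*√103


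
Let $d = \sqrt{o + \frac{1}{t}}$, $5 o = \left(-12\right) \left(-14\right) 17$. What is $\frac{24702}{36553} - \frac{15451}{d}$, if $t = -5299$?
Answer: $\frac{24702}{36553} - \frac{15451 \sqrt{400973713805}}{15133939} \approx -645.82$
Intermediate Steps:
$o = \frac{2856}{5}$ ($o = \frac{\left(-12\right) \left(-14\right) 17}{5} = \frac{168 \cdot 17}{5} = \frac{1}{5} \cdot 2856 = \frac{2856}{5} \approx 571.2$)
$d = \frac{\sqrt{400973713805}}{26495}$ ($d = \sqrt{\frac{2856}{5} + \frac{1}{-5299}} = \sqrt{\frac{2856}{5} - \frac{1}{5299}} = \sqrt{\frac{15133939}{26495}} = \frac{\sqrt{400973713805}}{26495} \approx 23.9$)
$\frac{24702}{36553} - \frac{15451}{d} = \frac{24702}{36553} - \frac{15451}{\frac{1}{26495} \sqrt{400973713805}} = 24702 \cdot \frac{1}{36553} - 15451 \frac{\sqrt{400973713805}}{15133939} = \frac{24702}{36553} - \frac{15451 \sqrt{400973713805}}{15133939}$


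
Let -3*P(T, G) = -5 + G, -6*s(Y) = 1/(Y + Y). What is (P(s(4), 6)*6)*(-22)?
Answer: 44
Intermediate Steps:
s(Y) = -1/(12*Y) (s(Y) = -1/(6*(Y + Y)) = -1/(2*Y)/6 = -1/(12*Y))
P(T, G) = 5/3 - G/3 (P(T, G) = -(-5 + G)/3 = 5/3 - G/3)
(P(s(4), 6)*6)*(-22) = ((5/3 - ⅓*6)*6)*(-22) = ((5/3 - 2)*6)*(-22) = -⅓*6*(-22) = -2*(-22) = 44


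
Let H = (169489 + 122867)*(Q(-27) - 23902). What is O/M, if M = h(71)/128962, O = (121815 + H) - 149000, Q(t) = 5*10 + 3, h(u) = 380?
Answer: -449588964087349/190 ≈ -2.3663e+12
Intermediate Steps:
Q(t) = 53 (Q(t) = 50 + 3 = 53)
H = -6972398244 (H = (169489 + 122867)*(53 - 23902) = 292356*(-23849) = -6972398244)
O = -6972425429 (O = (121815 - 6972398244) - 149000 = -6972276429 - 149000 = -6972425429)
M = 190/64481 (M = 380/128962 = 380*(1/128962) = 190/64481 ≈ 0.0029466)
O/M = -6972425429/190/64481 = -6972425429*64481/190 = -449588964087349/190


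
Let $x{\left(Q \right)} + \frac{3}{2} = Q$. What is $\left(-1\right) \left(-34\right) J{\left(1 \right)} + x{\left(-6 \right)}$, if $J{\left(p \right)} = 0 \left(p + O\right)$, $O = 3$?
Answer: $- \frac{15}{2} \approx -7.5$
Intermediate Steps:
$x{\left(Q \right)} = - \frac{3}{2} + Q$
$J{\left(p \right)} = 0$ ($J{\left(p \right)} = 0 \left(p + 3\right) = 0 \left(3 + p\right) = 0$)
$\left(-1\right) \left(-34\right) J{\left(1 \right)} + x{\left(-6 \right)} = \left(-1\right) \left(-34\right) 0 - \frac{15}{2} = 34 \cdot 0 - \frac{15}{2} = 0 - \frac{15}{2} = - \frac{15}{2}$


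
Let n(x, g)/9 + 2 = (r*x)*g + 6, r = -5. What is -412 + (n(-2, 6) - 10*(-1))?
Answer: 174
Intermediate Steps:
n(x, g) = 36 - 45*g*x (n(x, g) = -18 + 9*((-5*x)*g + 6) = -18 + 9*(-5*g*x + 6) = -18 + 9*(6 - 5*g*x) = -18 + (54 - 45*g*x) = 36 - 45*g*x)
-412 + (n(-2, 6) - 10*(-1)) = -412 + ((36 - 45*6*(-2)) - 10*(-1)) = -412 + ((36 + 540) + 10) = -412 + (576 + 10) = -412 + 586 = 174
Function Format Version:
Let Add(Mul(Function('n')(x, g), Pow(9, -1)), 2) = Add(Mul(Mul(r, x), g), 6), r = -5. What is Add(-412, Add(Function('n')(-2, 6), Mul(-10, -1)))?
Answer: 174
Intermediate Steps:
Function('n')(x, g) = Add(36, Mul(-45, g, x)) (Function('n')(x, g) = Add(-18, Mul(9, Add(Mul(Mul(-5, x), g), 6))) = Add(-18, Mul(9, Add(Mul(-5, g, x), 6))) = Add(-18, Mul(9, Add(6, Mul(-5, g, x)))) = Add(-18, Add(54, Mul(-45, g, x))) = Add(36, Mul(-45, g, x)))
Add(-412, Add(Function('n')(-2, 6), Mul(-10, -1))) = Add(-412, Add(Add(36, Mul(-45, 6, -2)), Mul(-10, -1))) = Add(-412, Add(Add(36, 540), 10)) = Add(-412, Add(576, 10)) = Add(-412, 586) = 174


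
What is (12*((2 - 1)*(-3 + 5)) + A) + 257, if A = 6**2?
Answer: 317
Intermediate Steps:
A = 36
(12*((2 - 1)*(-3 + 5)) + A) + 257 = (12*((2 - 1)*(-3 + 5)) + 36) + 257 = (12*(1*2) + 36) + 257 = (12*2 + 36) + 257 = (24 + 36) + 257 = 60 + 257 = 317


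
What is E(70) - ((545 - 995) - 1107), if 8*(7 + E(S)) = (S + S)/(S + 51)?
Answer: 375135/242 ≈ 1550.1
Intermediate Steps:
E(S) = -7 + S/(4*(51 + S)) (E(S) = -7 + ((S + S)/(S + 51))/8 = -7 + ((2*S)/(51 + S))/8 = -7 + (2*S/(51 + S))/8 = -7 + S/(4*(51 + S)))
E(70) - ((545 - 995) - 1107) = 3*(-476 - 9*70)/(4*(51 + 70)) - ((545 - 995) - 1107) = (¾)*(-476 - 630)/121 - (-450 - 1107) = (¾)*(1/121)*(-1106) - 1*(-1557) = -1659/242 + 1557 = 375135/242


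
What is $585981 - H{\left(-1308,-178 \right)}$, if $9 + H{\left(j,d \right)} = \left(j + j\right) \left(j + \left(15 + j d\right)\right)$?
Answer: $606271086$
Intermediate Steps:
$H{\left(j,d \right)} = -9 + 2 j \left(15 + j + d j\right)$ ($H{\left(j,d \right)} = -9 + \left(j + j\right) \left(j + \left(15 + j d\right)\right) = -9 + 2 j \left(j + \left(15 + d j\right)\right) = -9 + 2 j \left(15 + j + d j\right)$)
$585981 - H{\left(-1308,-178 \right)} = 585981 - \left(-9 + 2 \left(-1308\right)^{2} + 30 \left(-1308\right) + 2 \left(-178\right) \left(-1308\right)^{2}\right) = 585981 - \left(-9 + 2 \cdot 1710864 - 39240 + 2 \left(-178\right) 1710864\right) = 585981 - \left(-9 + 3421728 - 39240 - 609067584\right) = 585981 - -605685105 = 585981 + 605685105 = 606271086$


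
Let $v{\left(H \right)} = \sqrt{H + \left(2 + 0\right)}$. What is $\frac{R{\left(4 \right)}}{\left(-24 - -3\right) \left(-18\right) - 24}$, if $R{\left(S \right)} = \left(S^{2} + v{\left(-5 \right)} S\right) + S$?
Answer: $\frac{10}{177} + \frac{2 i \sqrt{3}}{177} \approx 0.056497 + 0.019571 i$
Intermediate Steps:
$v{\left(H \right)} = \sqrt{2 + H}$ ($v{\left(H \right)} = \sqrt{H + 2} = \sqrt{2 + H}$)
$R{\left(S \right)} = S + S^{2} + i S \sqrt{3}$ ($R{\left(S \right)} = \left(S^{2} + \sqrt{2 - 5} S\right) + S = \left(S^{2} + \sqrt{-3} S\right) + S = \left(S^{2} + i \sqrt{3} S\right) + S = \left(S^{2} + i S \sqrt{3}\right) + S = S + S^{2} + i S \sqrt{3}$)
$\frac{R{\left(4 \right)}}{\left(-24 - -3\right) \left(-18\right) - 24} = \frac{4 \left(1 + 4 + i \sqrt{3}\right)}{\left(-24 - -3\right) \left(-18\right) - 24} = \frac{4 \left(5 + i \sqrt{3}\right)}{\left(-24 + 3\right) \left(-18\right) - 24} = \frac{20 + 4 i \sqrt{3}}{\left(-21\right) \left(-18\right) - 24} = \frac{20 + 4 i \sqrt{3}}{378 - 24} = \frac{20 + 4 i \sqrt{3}}{354} = \left(20 + 4 i \sqrt{3}\right) \frac{1}{354} = \frac{10}{177} + \frac{2 i \sqrt{3}}{177}$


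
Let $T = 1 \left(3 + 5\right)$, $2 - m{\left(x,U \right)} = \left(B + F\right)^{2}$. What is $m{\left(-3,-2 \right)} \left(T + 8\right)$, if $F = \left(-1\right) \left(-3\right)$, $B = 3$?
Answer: $-544$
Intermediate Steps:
$F = 3$
$m{\left(x,U \right)} = -34$ ($m{\left(x,U \right)} = 2 - \left(3 + 3\right)^{2} = 2 - 6^{2} = 2 - 36 = -34$)
$T = 8$ ($T = 1 \cdot 8 = 8$)
$m{\left(-3,-2 \right)} \left(T + 8\right) = - 34 \left(8 + 8\right) = \left(-34\right) 16 = -544$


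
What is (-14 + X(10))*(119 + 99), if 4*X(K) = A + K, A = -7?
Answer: -5777/2 ≈ -2888.5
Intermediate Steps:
X(K) = -7/4 + K/4 (X(K) = (-7 + K)/4 = -7/4 + K/4)
(-14 + X(10))*(119 + 99) = (-14 + (-7/4 + (1/4)*10))*(119 + 99) = (-14 + (-7/4 + 5/2))*218 = (-14 + 3/4)*218 = -53/4*218 = -5777/2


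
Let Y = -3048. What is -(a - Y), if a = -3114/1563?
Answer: -1586970/521 ≈ -3046.0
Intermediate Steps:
a = -1038/521 (a = -3114*1/1563 = -1038/521 ≈ -1.9923)
-(a - Y) = -(-1038/521 - 1*(-3048)) = -(-1038/521 + 3048) = -1*1586970/521 = -1586970/521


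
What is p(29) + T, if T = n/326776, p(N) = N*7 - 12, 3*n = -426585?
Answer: 62272021/326776 ≈ 190.56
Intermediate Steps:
n = -142195 (n = (1/3)*(-426585) = -142195)
p(N) = -12 + 7*N (p(N) = 7*N - 12 = -12 + 7*N)
T = -142195/326776 ≈ -0.43515
p(29) + T = (-12 + 7*29) - 142195/326776 = (-12 + 203) - 142195/326776 = 191 - 142195/326776 = 62272021/326776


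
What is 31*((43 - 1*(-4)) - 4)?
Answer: 1333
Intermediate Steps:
31*((43 - 1*(-4)) - 4) = 31*((43 + 4) - 4) = 31*(47 - 4) = 31*43 = 1333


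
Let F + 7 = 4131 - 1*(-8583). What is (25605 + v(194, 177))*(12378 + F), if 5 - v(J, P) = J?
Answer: 637560360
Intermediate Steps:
v(J, P) = 5 - J
F = 12707 (F = -7 + (4131 - 1*(-8583)) = -7 + (4131 + 8583) = -7 + 12714 = 12707)
(25605 + v(194, 177))*(12378 + F) = (25605 + (5 - 1*194))*(12378 + 12707) = (25605 + (5 - 194))*25085 = (25605 - 189)*25085 = 25416*25085 = 637560360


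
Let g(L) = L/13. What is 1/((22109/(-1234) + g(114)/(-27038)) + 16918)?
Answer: 216871798/3665151417803 ≈ 5.9171e-5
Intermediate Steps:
g(L) = L/13 (g(L) = L*(1/13) = L/13)
1/((22109/(-1234) + g(114)/(-27038)) + 16918) = 1/((22109/(-1234) + ((1/13)*114)/(-27038)) + 16918) = 1/((22109*(-1/1234) + (114/13)*(-1/27038)) + 16918) = 1/((-22109/1234 - 57/175747) + 16918) = 1/(-3885660761/216871798 + 16918) = 1/(3665151417803/216871798) = 216871798/3665151417803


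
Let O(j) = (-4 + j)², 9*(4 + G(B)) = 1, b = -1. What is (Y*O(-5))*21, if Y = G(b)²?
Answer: 25725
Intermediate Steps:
G(B) = -35/9 (G(B) = -4 + (⅑)*1 = -4 + ⅑ = -35/9)
Y = 1225/81 (Y = (-35/9)² = 1225/81 ≈ 15.123)
(Y*O(-5))*21 = (1225*(-4 - 5)²/81)*21 = ((1225/81)*(-9)²)*21 = ((1225/81)*81)*21 = 1225*21 = 25725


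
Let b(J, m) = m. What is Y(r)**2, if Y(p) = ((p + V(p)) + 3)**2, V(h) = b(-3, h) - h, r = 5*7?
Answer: 2085136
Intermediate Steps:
r = 35
V(h) = 0 (V(h) = h - h = 0)
Y(p) = (3 + p)**2 (Y(p) = ((p + 0) + 3)**2 = (p + 3)**2 = (3 + p)**2)
Y(r)**2 = ((3 + 35)**2)**2 = (38**2)**2 = 1444**2 = 2085136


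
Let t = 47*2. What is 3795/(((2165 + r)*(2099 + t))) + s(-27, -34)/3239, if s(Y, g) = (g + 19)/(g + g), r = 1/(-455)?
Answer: 4046261215/4664737150932 ≈ 0.00086741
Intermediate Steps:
r = -1/455 ≈ -0.0021978
t = 94
s(Y, g) = (19 + g)/(2*g) (s(Y, g) = (19 + g)/((2*g)) = (19 + g)*(1/(2*g)) = (19 + g)/(2*g))
3795/(((2165 + r)*(2099 + t))) + s(-27, -34)/3239 = 3795/(((2165 - 1/455)*(2099 + 94))) + ((1/2)*(19 - 34)/(-34))/3239 = 3795/(((985074/455)*2193)) + ((1/2)*(-1/34)*(-15))*(1/3239) = 3795/(2160267282/455) + (15/68)*(1/3239) = 3795*(455/2160267282) + 15/220252 = 575575/720089094 + 15/220252 = 4046261215/4664737150932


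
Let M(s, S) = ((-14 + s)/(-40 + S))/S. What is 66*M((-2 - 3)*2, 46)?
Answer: -132/23 ≈ -5.7391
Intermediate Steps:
M(s, S) = (-14 + s)/(S*(-40 + S)) (M(s, S) = ((-14 + s)/(-40 + S))/S = (-14 + s)/(S*(-40 + S)))
66*M((-2 - 3)*2, 46) = 66*((-14 + (-2 - 3)*2)/(46*(-40 + 46))) = 66*((1/46)*(-14 - 5*2)/6) = 66*((1/46)*(⅙)*(-14 - 10)) = 66*((1/46)*(⅙)*(-24)) = 66*(-2/23) = -132/23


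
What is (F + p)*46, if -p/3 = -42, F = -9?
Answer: 5382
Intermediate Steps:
p = 126 (p = -3*(-42) = 126)
(F + p)*46 = (-9 + 126)*46 = 117*46 = 5382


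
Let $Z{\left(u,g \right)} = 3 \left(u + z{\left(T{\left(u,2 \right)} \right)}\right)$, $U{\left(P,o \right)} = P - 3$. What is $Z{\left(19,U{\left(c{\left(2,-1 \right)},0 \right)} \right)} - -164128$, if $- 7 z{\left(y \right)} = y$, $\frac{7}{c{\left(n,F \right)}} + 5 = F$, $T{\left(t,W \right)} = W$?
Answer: $\frac{1149289}{7} \approx 1.6418 \cdot 10^{5}$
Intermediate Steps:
$c{\left(n,F \right)} = \frac{7}{-5 + F}$
$U{\left(P,o \right)} = -3 + P$
$z{\left(y \right)} = - \frac{y}{7}$
$Z{\left(u,g \right)} = - \frac{6}{7} + 3 u$ ($Z{\left(u,g \right)} = 3 \left(u - \frac{2}{7}\right) = 3 \left(- \frac{2}{7} + u\right) = - \frac{6}{7} + 3 u$)
$Z{\left(19,U{\left(c{\left(2,-1 \right)},0 \right)} \right)} - -164128 = \left(- \frac{6}{7} + 3 \cdot 19\right) - -164128 = \left(- \frac{6}{7} + 57\right) + 164128 = \frac{393}{7} + 164128 = \frac{1149289}{7}$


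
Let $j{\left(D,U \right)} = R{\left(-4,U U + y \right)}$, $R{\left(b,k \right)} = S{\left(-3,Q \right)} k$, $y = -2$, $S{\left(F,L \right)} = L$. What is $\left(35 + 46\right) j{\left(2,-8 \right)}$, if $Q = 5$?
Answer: $25110$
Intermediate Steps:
$R{\left(b,k \right)} = 5 k$
$j{\left(D,U \right)} = -10 + 5 U^{2}$ ($j{\left(D,U \right)} = 5 \left(U U - 2\right) = 5 \left(U^{2} - 2\right) = 5 \left(-2 + U^{2}\right) = -10 + 5 U^{2}$)
$\left(35 + 46\right) j{\left(2,-8 \right)} = \left(35 + 46\right) \left(-10 + 5 \left(-8\right)^{2}\right) = 81 \left(-10 + 5 \cdot 64\right) = 81 \left(-10 + 320\right) = 81 \cdot 310 = 25110$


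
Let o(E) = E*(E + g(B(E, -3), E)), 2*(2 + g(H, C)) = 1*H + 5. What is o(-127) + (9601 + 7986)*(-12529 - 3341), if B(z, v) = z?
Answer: -279081560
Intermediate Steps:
g(H, C) = ½ + H/2 (g(H, C) = -2 + (1*H + 5)/2 = -2 + (H + 5)/2 = -2 + (5 + H)/2 = -2 + (5/2 + H/2) = ½ + H/2)
o(E) = E*(½ + 3*E/2) (o(E) = E*(E + (½ + E/2)) = E*(½ + 3*E/2))
o(-127) + (9601 + 7986)*(-12529 - 3341) = (½)*(-127)*(1 + 3*(-127)) + (9601 + 7986)*(-12529 - 3341) = (½)*(-127)*(1 - 381) + 17587*(-15870) = (½)*(-127)*(-380) - 279105690 = 24130 - 279105690 = -279081560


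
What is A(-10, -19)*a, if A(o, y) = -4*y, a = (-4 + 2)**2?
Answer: 304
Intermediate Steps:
a = 4 (a = (-2)**2 = 4)
A(-10, -19)*a = -4*(-19)*4 = 76*4 = 304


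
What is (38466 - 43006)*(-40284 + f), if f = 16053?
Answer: 110008740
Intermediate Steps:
(38466 - 43006)*(-40284 + f) = (38466 - 43006)*(-40284 + 16053) = -4540*(-24231) = 110008740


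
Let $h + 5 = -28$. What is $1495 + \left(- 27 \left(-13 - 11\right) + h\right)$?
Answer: $2110$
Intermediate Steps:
$h = -33$ ($h = -5 - 28 = -33$)
$1495 + \left(- 27 \left(-13 - 11\right) + h\right) = 1495 - \left(33 + 27 \left(-13 - 11\right)\right) = 1495 - -615 = 1495 + \left(648 - 33\right) = 1495 + 615 = 2110$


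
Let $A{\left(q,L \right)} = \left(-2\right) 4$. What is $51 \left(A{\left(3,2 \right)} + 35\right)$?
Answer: $1377$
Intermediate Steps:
$A{\left(q,L \right)} = -8$
$51 \left(A{\left(3,2 \right)} + 35\right) = 51 \left(-8 + 35\right) = 51 \cdot 27 = 1377$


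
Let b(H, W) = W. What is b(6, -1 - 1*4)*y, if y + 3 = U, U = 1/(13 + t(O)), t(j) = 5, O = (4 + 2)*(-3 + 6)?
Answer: 265/18 ≈ 14.722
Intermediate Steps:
O = 18 (O = 6*3 = 18)
U = 1/18 (U = 1/(13 + 5) = 1/18 ≈ 0.055556)
y = -53/18 (y = -3 + 1/18 = -53/18 ≈ -2.9444)
b(6, -1 - 1*4)*y = (-1 - 1*4)*(-53/18) = (-1 - 4)*(-53/18) = -5*(-53/18) = 265/18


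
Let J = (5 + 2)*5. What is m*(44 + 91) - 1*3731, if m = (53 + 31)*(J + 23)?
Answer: 653989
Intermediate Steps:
J = 35 (J = 7*5 = 35)
m = 4872 (m = (53 + 31)*(35 + 23) = 84*58 = 4872)
m*(44 + 91) - 1*3731 = 4872*(44 + 91) - 1*3731 = 4872*135 - 3731 = 657720 - 3731 = 653989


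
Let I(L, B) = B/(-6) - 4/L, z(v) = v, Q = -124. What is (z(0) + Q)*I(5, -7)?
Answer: -682/15 ≈ -45.467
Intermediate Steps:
I(L, B) = -4/L - B/6 (I(L, B) = B*(-⅙) - 4/L = -B/6 - 4/L = -4/L - B/6)
(z(0) + Q)*I(5, -7) = (0 - 124)*(-4/5 - ⅙*(-7)) = -124*(-4*⅕ + 7/6) = -124*(-⅘ + 7/6) = -124*11/30 = -682/15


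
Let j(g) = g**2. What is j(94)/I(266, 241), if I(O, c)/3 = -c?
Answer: -8836/723 ≈ -12.221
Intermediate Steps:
I(O, c) = -3*c (I(O, c) = 3*(-c) = -3*c)
j(94)/I(266, 241) = 94**2/((-3*241)) = 8836/(-723) = 8836*(-1/723) = -8836/723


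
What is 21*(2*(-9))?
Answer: -378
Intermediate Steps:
21*(2*(-9)) = 21*(-18) = -378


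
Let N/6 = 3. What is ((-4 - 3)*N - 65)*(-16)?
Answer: 3056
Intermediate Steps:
N = 18 (N = 6*3 = 18)
((-4 - 3)*N - 65)*(-16) = ((-4 - 3)*18 - 65)*(-16) = (-7*18 - 65)*(-16) = (-126 - 65)*(-16) = -191*(-16) = 3056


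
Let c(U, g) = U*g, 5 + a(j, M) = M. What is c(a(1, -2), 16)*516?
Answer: -57792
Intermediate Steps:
a(j, M) = -5 + M
c(a(1, -2), 16)*516 = ((-5 - 2)*16)*516 = -7*16*516 = -112*516 = -57792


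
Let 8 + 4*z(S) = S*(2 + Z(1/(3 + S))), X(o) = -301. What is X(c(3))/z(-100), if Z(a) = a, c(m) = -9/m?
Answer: 4171/717 ≈ 5.8173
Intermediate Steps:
z(S) = -2 + S*(2 + 1/(3 + S))/4 (z(S) = -2 + (S*(2 + 1/(3 + S)))/4 = -2 + S*(2 + 1/(3 + S))/4)
X(c(3))/z(-100) = -301*4*(3 - 100)/(-24 - 1*(-100) + 2*(-100)²) = -301*(-388/(-24 + 100 + 2*10000)) = -301*(-388/(-24 + 100 + 20000)) = -301/((¼)*(-1/97)*20076) = -301/(-5019/97) = -301*(-97/5019) = 4171/717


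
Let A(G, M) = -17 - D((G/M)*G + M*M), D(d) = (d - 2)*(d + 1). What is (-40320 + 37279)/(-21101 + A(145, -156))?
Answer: 74005776/14253502120861 ≈ 5.1921e-6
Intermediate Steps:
D(d) = (1 + d)*(-2 + d) (D(d) = (-2 + d)*(1 + d) = (1 + d)*(-2 + d))
A(G, M) = -15 + M² - (M² + G²/M)² + G²/M (A(G, M) = -17 - (-2 + ((G/M)*G + M*M)² - ((G/M)*G + M*M)) = -17 - (-2 + (G²/M + M²)² - (G²/M + M²)) = -17 - (-2 + (M² + G²/M)² - (M² + G²/M)) = -17 - (-2 + (M² + G²/M)² + (-M² - G²/M)) = -17 - (-2 + (M² + G²/M)² - M² - G²/M) = -17 + (2 + M² - (M² + G²/M)² + G²/M) = -15 + M² - (M² + G²/M)² + G²/M)
(-40320 + 37279)/(-21101 + A(145, -156)) = (-40320 + 37279)/(-21101 + (-15 + (-156)² + 145²/(-156) - 1*(145² + (-156)³)²/(-156)²)) = -3041/(-21101 + (-15 + 24336 + 21025*(-1/156) - 1*1/24336*(21025 - 3796416)²)) = -3041/(-21101 + (-15 + 24336 - 21025/156 - 1*1/24336*(-3775391)²)) = -3041/(-21101 + (-15 + 24336 - 21025/156 - 1*1/24336*14253577202881)) = -3041/(-21101 + (-15 + 24336 - 21025/156 - 14253577202881/24336)) = -3041/(-21101 - 14252988606925/24336) = -3041/(-14253502120861/24336) = -3041*(-24336/14253502120861) = 74005776/14253502120861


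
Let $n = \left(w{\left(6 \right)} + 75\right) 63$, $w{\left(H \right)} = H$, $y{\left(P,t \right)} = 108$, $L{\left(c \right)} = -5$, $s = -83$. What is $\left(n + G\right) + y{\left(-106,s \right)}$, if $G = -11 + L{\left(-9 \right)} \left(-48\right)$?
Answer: $5440$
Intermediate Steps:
$n = 5103$ ($n = \left(6 + 75\right) 63 = 81 \cdot 63 = 5103$)
$G = 229$ ($G = -11 - -240 = -11 + 240 = 229$)
$\left(n + G\right) + y{\left(-106,s \right)} = \left(5103 + 229\right) + 108 = 5332 + 108 = 5440$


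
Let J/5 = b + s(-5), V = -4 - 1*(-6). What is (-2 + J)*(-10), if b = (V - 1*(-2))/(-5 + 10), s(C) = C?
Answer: 230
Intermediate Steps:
V = 2 (V = -4 + 6 = 2)
b = ⅘ (b = (2 - 1*(-2))/(-5 + 10) = (2 + 2)/5 = 4*(⅕) = ⅘ ≈ 0.80000)
J = -21 (J = 5*(⅘ - 5) = 5*(-21/5) = -21)
(-2 + J)*(-10) = (-2 - 21)*(-10) = -23*(-10) = 230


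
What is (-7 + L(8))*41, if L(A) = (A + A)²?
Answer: 10209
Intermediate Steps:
L(A) = 4*A² (L(A) = (2*A)² = 4*A²)
(-7 + L(8))*41 = (-7 + 4*8²)*41 = (-7 + 4*64)*41 = (-7 + 256)*41 = 249*41 = 10209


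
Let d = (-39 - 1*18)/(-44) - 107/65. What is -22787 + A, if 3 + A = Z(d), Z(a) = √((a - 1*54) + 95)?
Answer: -22790 + √83123755/1430 ≈ -22784.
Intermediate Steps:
d = -1003/2860 (d = (-39 - 18)*(-1/44) - 107*1/65 = -57*(-1/44) - 107/65 = 57/44 - 107/65 = -1003/2860 ≈ -0.35070)
Z(a) = √(41 + a) (Z(a) = √((a - 54) + 95) = √((-54 + a) + 95) = √(41 + a))
A = -3 + √83123755/1430 (A = -3 + √(41 - 1003/2860) = -3 + √(116257/2860) = -3 + √83123755/1430 ≈ 3.3757)
-22787 + A = -22787 + (-3 + √83123755/1430) = -22790 + √83123755/1430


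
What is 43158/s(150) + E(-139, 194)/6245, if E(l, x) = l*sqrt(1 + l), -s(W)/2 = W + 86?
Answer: -21579/236 - 139*I*sqrt(138)/6245 ≈ -91.436 - 0.26147*I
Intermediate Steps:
s(W) = -172 - 2*W (s(W) = -2*(W + 86) = -2*(86 + W) = -172 - 2*W)
43158/s(150) + E(-139, 194)/6245 = 43158/(-172 - 2*150) - 139*sqrt(1 - 139)/6245 = 43158/(-172 - 300) - 139*I*sqrt(138)*(1/6245) = 43158/(-472) - 139*I*sqrt(138)*(1/6245) = 43158*(-1/472) - 139*I*sqrt(138)*(1/6245) = -21579/236 - 139*I*sqrt(138)/6245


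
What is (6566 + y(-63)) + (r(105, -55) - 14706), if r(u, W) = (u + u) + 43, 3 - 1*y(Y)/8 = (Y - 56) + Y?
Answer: -6407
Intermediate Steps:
y(Y) = 472 - 16*Y (y(Y) = 24 - 8*((Y - 56) + Y) = 24 - 8*((-56 + Y) + Y) = 24 - 8*(-56 + 2*Y) = 24 + (448 - 16*Y) = 472 - 16*Y)
r(u, W) = 43 + 2*u (r(u, W) = 2*u + 43 = 43 + 2*u)
(6566 + y(-63)) + (r(105, -55) - 14706) = (6566 + (472 - 16*(-63))) + ((43 + 2*105) - 14706) = (6566 + (472 + 1008)) + ((43 + 210) - 14706) = (6566 + 1480) + (253 - 14706) = 8046 - 14453 = -6407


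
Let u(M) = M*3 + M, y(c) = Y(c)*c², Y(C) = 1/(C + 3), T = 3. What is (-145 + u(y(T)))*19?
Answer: -2641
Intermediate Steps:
Y(C) = 1/(3 + C)
y(c) = c²/(3 + c)
u(M) = 4*M (u(M) = 3*M + M = 4*M)
(-145 + u(y(T)))*19 = (-145 + 4*(3²/(3 + 3)))*19 = (-145 + 4*(9/6))*19 = (-145 + 4*(9*(⅙)))*19 = (-145 + 4*(3/2))*19 = (-145 + 6)*19 = -139*19 = -2641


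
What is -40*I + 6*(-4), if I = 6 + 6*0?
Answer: -264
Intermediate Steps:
I = 6 (I = 6 + 0 = 6)
-40*I + 6*(-4) = -40*6 + 6*(-4) = -240 - 24 = -264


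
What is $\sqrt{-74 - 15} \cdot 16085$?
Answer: $16085 i \sqrt{89} \approx 1.5175 \cdot 10^{5} i$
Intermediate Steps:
$\sqrt{-74 - 15} \cdot 16085 = \sqrt{-89} \cdot 16085 = i \sqrt{89} \cdot 16085 = 16085 i \sqrt{89}$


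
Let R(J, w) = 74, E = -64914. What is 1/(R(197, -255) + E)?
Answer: -1/64840 ≈ -1.5423e-5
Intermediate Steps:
1/(R(197, -255) + E) = 1/(74 - 64914) = 1/(-64840) = -1/64840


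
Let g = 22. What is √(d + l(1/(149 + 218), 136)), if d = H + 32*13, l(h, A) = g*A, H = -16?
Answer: 8*√53 ≈ 58.241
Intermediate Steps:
l(h, A) = 22*A
d = 400 (d = -16 + 32*13 = -16 + 416 = 400)
√(d + l(1/(149 + 218), 136)) = √(400 + 22*136) = √(400 + 2992) = √3392 = 8*√53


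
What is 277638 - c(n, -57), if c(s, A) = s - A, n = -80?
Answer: 277661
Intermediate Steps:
277638 - c(n, -57) = 277638 - (-80 - 1*(-57)) = 277638 - (-80 + 57) = 277638 - 1*(-23) = 277638 + 23 = 277661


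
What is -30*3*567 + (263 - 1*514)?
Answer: -51281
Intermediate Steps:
-30*3*567 + (263 - 1*514) = -90*567 + (263 - 514) = -51030 - 251 = -51281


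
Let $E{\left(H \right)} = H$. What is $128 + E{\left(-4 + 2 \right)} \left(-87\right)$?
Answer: $302$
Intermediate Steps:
$128 + E{\left(-4 + 2 \right)} \left(-87\right) = 128 + \left(-4 + 2\right) \left(-87\right) = 128 - -174 = 128 + 174 = 302$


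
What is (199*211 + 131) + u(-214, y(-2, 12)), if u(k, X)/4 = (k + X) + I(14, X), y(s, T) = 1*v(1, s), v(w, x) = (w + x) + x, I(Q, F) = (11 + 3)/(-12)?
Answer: 123742/3 ≈ 41247.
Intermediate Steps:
I(Q, F) = -7/6 (I(Q, F) = 14*(-1/12) = -7/6)
v(w, x) = w + 2*x
y(s, T) = 1 + 2*s (y(s, T) = 1*(1 + 2*s) = 1 + 2*s)
u(k, X) = -14/3 + 4*X + 4*k (u(k, X) = 4*((k + X) - 7/6) = 4*((X + k) - 7/6) = 4*(-7/6 + X + k) = -14/3 + 4*X + 4*k)
(199*211 + 131) + u(-214, y(-2, 12)) = (199*211 + 131) + (-14/3 + 4*(1 + 2*(-2)) + 4*(-214)) = (41989 + 131) + (-14/3 + 4*(1 - 4) - 856) = 42120 + (-14/3 + 4*(-3) - 856) = 42120 + (-14/3 - 12 - 856) = 42120 - 2618/3 = 123742/3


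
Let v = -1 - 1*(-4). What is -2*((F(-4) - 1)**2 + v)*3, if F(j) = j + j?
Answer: -504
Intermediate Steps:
v = 3 (v = -1 + 4 = 3)
F(j) = 2*j
-2*((F(-4) - 1)**2 + v)*3 = -2*((2*(-4) - 1)**2 + 3)*3 = -2*((-8 - 1)**2 + 3)*3 = -2*((-9)**2 + 3)*3 = -2*(81 + 3)*3 = -168*3 = -2*252 = -504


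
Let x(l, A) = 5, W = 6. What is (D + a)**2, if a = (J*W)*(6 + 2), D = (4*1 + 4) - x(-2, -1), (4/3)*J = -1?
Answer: 1089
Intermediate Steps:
J = -3/4 (J = (3/4)*(-1) = -3/4 ≈ -0.75000)
D = 3 (D = (4*1 + 4) - 1*5 = (4 + 4) - 5 = 8 - 5 = 3)
a = -36 (a = (-3/4*6)*(6 + 2) = -9/2*8 = -36)
(D + a)**2 = (3 - 36)**2 = (-33)**2 = 1089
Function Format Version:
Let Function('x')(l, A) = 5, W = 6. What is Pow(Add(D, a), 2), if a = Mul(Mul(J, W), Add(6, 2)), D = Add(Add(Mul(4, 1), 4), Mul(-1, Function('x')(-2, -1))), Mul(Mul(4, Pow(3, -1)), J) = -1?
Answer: 1089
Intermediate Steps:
J = Rational(-3, 4) (J = Mul(Rational(3, 4), -1) = Rational(-3, 4) ≈ -0.75000)
D = 3 (D = Add(Add(Mul(4, 1), 4), Mul(-1, 5)) = Add(Add(4, 4), -5) = Add(8, -5) = 3)
a = -36 (a = Mul(Mul(Rational(-3, 4), 6), Add(6, 2)) = Mul(Rational(-9, 2), 8) = -36)
Pow(Add(D, a), 2) = Pow(Add(3, -36), 2) = Pow(-33, 2) = 1089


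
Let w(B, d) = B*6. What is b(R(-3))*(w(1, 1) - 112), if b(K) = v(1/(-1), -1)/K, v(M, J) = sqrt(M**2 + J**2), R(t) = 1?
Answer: -106*sqrt(2) ≈ -149.91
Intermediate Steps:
w(B, d) = 6*B
v(M, J) = sqrt(J**2 + M**2)
b(K) = sqrt(2)/K (b(K) = sqrt((-1)**2 + (1/(-1))**2)/K = sqrt(1 + (-1)**2)/K = sqrt(1 + 1)/K = sqrt(2)/K)
b(R(-3))*(w(1, 1) - 112) = (sqrt(2)/1)*(6*1 - 112) = (sqrt(2)*1)*(6 - 112) = sqrt(2)*(-106) = -106*sqrt(2)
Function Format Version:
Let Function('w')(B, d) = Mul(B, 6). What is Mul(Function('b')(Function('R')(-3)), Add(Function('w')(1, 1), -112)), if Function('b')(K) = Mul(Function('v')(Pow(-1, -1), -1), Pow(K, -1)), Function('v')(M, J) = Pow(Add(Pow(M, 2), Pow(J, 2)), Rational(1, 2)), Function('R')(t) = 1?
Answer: Mul(-106, Pow(2, Rational(1, 2))) ≈ -149.91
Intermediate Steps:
Function('w')(B, d) = Mul(6, B)
Function('v')(M, J) = Pow(Add(Pow(J, 2), Pow(M, 2)), Rational(1, 2))
Function('b')(K) = Mul(Pow(2, Rational(1, 2)), Pow(K, -1)) (Function('b')(K) = Mul(Pow(Add(Pow(-1, 2), Pow(Pow(-1, -1), 2)), Rational(1, 2)), Pow(K, -1)) = Mul(Pow(Add(1, Pow(-1, 2)), Rational(1, 2)), Pow(K, -1)) = Mul(Pow(Add(1, 1), Rational(1, 2)), Pow(K, -1)) = Mul(Pow(2, Rational(1, 2)), Pow(K, -1)))
Mul(Function('b')(Function('R')(-3)), Add(Function('w')(1, 1), -112)) = Mul(Mul(Pow(2, Rational(1, 2)), Pow(1, -1)), Add(Mul(6, 1), -112)) = Mul(Mul(Pow(2, Rational(1, 2)), 1), Add(6, -112)) = Mul(Pow(2, Rational(1, 2)), -106) = Mul(-106, Pow(2, Rational(1, 2)))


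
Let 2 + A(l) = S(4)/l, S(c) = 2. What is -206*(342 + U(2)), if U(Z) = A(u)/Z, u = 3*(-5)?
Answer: -1053484/15 ≈ -70232.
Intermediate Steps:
u = -15
A(l) = -2 + 2/l
U(Z) = -32/(15*Z) (U(Z) = (-2 + 2/(-15))/Z = (-2 + 2*(-1/15))/Z = (-2 - 2/15)/Z = -32/(15*Z))
-206*(342 + U(2)) = -206*(342 - 32/15/2) = -206*(342 - 32/15*½) = -206*(342 - 16/15) = -206*5114/15 = -1053484/15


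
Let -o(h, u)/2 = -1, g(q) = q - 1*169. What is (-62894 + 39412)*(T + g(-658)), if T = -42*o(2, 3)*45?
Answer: 108181574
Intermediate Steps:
g(q) = -169 + q (g(q) = q - 169 = -169 + q)
o(h, u) = 2 (o(h, u) = -2*(-1) = 2)
T = -3780 (T = -42*2*45 = -84*45 = -3780)
(-62894 + 39412)*(T + g(-658)) = (-62894 + 39412)*(-3780 + (-169 - 658)) = -23482*(-3780 - 827) = -23482*(-4607) = 108181574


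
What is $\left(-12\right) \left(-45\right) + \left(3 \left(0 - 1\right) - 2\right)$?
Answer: $535$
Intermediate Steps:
$\left(-12\right) \left(-45\right) + \left(3 \left(0 - 1\right) - 2\right) = 540 + \left(3 \left(0 - 1\right) - 2\right) = 540 + \left(3 \left(-1\right) - 2\right) = 540 - 5 = 535$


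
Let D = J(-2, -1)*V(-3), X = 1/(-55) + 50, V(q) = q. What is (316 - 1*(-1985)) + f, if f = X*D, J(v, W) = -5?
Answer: 33558/11 ≈ 3050.7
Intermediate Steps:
X = 2749/55 (X = -1/55 + 50 = 2749/55 ≈ 49.982)
D = 15 (D = -5*(-3) = 15)
f = 8247/11 (f = (2749/55)*15 = 8247/11 ≈ 749.73)
(316 - 1*(-1985)) + f = (316 - 1*(-1985)) + 8247/11 = (316 + 1985) + 8247/11 = 2301 + 8247/11 = 33558/11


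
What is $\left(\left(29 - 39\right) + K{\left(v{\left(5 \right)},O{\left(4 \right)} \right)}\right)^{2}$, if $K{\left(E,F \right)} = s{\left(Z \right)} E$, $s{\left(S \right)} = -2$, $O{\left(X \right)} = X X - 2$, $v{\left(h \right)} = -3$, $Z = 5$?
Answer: $16$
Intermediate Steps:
$O{\left(X \right)} = -2 + X^{2}$ ($O{\left(X \right)} = X^{2} - 2 = -2 + X^{2}$)
$K{\left(E,F \right)} = - 2 E$
$\left(\left(29 - 39\right) + K{\left(v{\left(5 \right)},O{\left(4 \right)} \right)}\right)^{2} = \left(\left(29 - 39\right) - -6\right)^{2} = \left(-10 + 6\right)^{2} = \left(-4\right)^{2} = 16$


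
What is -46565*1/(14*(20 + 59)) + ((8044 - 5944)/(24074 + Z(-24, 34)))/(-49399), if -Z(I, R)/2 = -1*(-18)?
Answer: -80603146955/1914465302 ≈ -42.102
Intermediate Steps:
Z(I, R) = -36 (Z(I, R) = -(-2)*(-18) = -2*18 = -36)
-46565*1/(14*(20 + 59)) + ((8044 - 5944)/(24074 + Z(-24, 34)))/(-49399) = -46565*1/(14*(20 + 59)) + ((8044 - 5944)/(24074 - 36))/(-49399) = -46565/(79*14) + (2100/24038)*(-1/49399) = -46565/1106 + (2100*(1/24038))*(-1/49399) = -46565*1/1106 + (150/1717)*(-1/49399) = -46565/1106 - 150/84818083 = -80603146955/1914465302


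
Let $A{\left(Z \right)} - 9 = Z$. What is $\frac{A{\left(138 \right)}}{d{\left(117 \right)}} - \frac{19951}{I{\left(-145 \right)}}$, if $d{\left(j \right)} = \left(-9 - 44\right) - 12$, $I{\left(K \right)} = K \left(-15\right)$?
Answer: $- \frac{323308}{28275} \approx -11.434$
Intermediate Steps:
$I{\left(K \right)} = - 15 K$
$A{\left(Z \right)} = 9 + Z$
$d{\left(j \right)} = -65$ ($d{\left(j \right)} = -53 - 12 = -65$)
$\frac{A{\left(138 \right)}}{d{\left(117 \right)}} - \frac{19951}{I{\left(-145 \right)}} = \frac{9 + 138}{-65} - \frac{19951}{\left(-15\right) \left(-145\right)} = 147 \left(- \frac{1}{65}\right) - \frac{19951}{2175} = - \frac{147}{65} - \frac{19951}{2175} = - \frac{323308}{28275}$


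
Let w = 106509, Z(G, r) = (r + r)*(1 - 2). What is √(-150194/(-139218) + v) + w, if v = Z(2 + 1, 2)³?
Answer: 106509 + I*√304878997311/69609 ≈ 1.0651e+5 + 7.9323*I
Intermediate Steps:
Z(G, r) = -2*r (Z(G, r) = (2*r)*(-1) = -2*r)
v = -64 (v = (-2*2)³ = (-4)³ = -64)
√(-150194/(-139218) + v) + w = √(-150194/(-139218) - 64) + 106509 = √(-150194*(-1/139218) - 64) + 106509 = √(75097/69609 - 64) + 106509 = √(-4379879/69609) + 106509 = I*√304878997311/69609 + 106509 = 106509 + I*√304878997311/69609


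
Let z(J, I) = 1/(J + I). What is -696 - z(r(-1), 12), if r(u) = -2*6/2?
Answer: -4177/6 ≈ -696.17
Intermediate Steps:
r(u) = -6 (r(u) = -12*½ = -6)
z(J, I) = 1/(I + J)
-696 - z(r(-1), 12) = -696 - 1/(12 - 6) = -696 - 1/6 = -696 - 1*⅙ = -696 - ⅙ = -4177/6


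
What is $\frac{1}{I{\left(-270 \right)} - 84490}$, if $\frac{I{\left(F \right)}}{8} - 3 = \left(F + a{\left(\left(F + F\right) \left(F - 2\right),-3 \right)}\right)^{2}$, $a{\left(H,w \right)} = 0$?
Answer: $\frac{1}{498734} \approx 2.0051 \cdot 10^{-6}$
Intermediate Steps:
$I{\left(F \right)} = 24 + 8 F^{2}$ ($I{\left(F \right)} = 24 + 8 \left(F + 0\right)^{2} = 24 + 8 F^{2}$)
$\frac{1}{I{\left(-270 \right)} - 84490} = \frac{1}{\left(24 + 8 \left(-270\right)^{2}\right) - 84490} = \frac{1}{\left(24 + 8 \cdot 72900\right) - 84490} = \frac{1}{\left(24 + 583200\right) - 84490} = \frac{1}{583224 - 84490} = \frac{1}{498734}$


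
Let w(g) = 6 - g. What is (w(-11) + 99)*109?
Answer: 12644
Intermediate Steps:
(w(-11) + 99)*109 = ((6 - 1*(-11)) + 99)*109 = ((6 + 11) + 99)*109 = (17 + 99)*109 = 116*109 = 12644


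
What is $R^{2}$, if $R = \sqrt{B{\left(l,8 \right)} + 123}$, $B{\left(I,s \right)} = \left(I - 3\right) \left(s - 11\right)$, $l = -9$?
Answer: $159$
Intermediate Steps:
$B{\left(I,s \right)} = \left(-11 + s\right) \left(-3 + I\right)$ ($B{\left(I,s \right)} = \left(-3 + I\right) \left(-11 + s\right) = \left(-11 + s\right) \left(-3 + I\right)$)
$R = \sqrt{159}$ ($R = \sqrt{\left(33 - -99 - 24 - 72\right) + 123} = \sqrt{\left(33 + 99 - 24 - 72\right) + 123} = \sqrt{36 + 123} = \sqrt{159} \approx 12.61$)
$R^{2} = \left(\sqrt{159}\right)^{2} = 159$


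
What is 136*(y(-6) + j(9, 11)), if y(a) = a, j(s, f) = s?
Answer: 408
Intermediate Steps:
136*(y(-6) + j(9, 11)) = 136*(-6 + 9) = 136*3 = 408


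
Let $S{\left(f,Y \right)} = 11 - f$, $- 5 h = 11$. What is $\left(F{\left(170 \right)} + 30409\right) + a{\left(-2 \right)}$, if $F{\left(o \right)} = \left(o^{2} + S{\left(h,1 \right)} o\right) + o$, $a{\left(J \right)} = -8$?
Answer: $61715$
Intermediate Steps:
$h = - \frac{11}{5}$ ($h = \left(- \frac{1}{5}\right) 11 = - \frac{11}{5} \approx -2.2$)
$F{\left(o \right)} = o^{2} + \frac{71 o}{5}$ ($F{\left(o \right)} = \left(o^{2} + \left(11 - - \frac{11}{5}\right) o\right) + o = \left(o^{2} + \left(11 + \frac{11}{5}\right) o\right) + o = \left(o^{2} + \frac{66 o}{5}\right) + o = o^{2} + \frac{71 o}{5}$)
$\left(F{\left(170 \right)} + 30409\right) + a{\left(-2 \right)} = \left(\frac{1}{5} \cdot 170 \left(71 + 5 \cdot 170\right) + 30409\right) - 8 = \left(\frac{1}{5} \cdot 170 \left(71 + 850\right) + 30409\right) - 8 = \left(\frac{1}{5} \cdot 170 \cdot 921 + 30409\right) - 8 = \left(31314 + 30409\right) - 8 = 61723 - 8 = 61715$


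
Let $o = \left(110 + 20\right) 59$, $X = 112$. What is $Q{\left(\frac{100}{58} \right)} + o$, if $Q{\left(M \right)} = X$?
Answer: $7782$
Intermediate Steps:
$Q{\left(M \right)} = 112$
$o = 7670$ ($o = 130 \cdot 59 = 7670$)
$Q{\left(\frac{100}{58} \right)} + o = 112 + 7670 = 7782$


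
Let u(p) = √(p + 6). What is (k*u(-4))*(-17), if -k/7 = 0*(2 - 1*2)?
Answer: 0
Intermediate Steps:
k = 0 (k = -0*(2 - 1*2) = -0*(2 - 2) = -0*0 = -7*0 = 0)
u(p) = √(6 + p)
(k*u(-4))*(-17) = (0*√(6 - 4))*(-17) = (0*√2)*(-17) = 0*(-17) = 0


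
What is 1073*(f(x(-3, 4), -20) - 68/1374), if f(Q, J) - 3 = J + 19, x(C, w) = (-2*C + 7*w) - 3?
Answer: 1437820/687 ≈ 2092.9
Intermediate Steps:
x(C, w) = -3 - 2*C + 7*w
f(Q, J) = 22 + J (f(Q, J) = 3 + (J + 19) = 3 + (19 + J) = 22 + J)
1073*(f(x(-3, 4), -20) - 68/1374) = 1073*((22 - 20) - 68/1374) = 1073*(2 - 68*1/1374) = 1073*(2 - 34/687) = 1073*(1340/687) = 1437820/687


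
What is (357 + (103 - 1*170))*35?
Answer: 10150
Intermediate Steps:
(357 + (103 - 1*170))*35 = (357 + (103 - 170))*35 = (357 - 67)*35 = 290*35 = 10150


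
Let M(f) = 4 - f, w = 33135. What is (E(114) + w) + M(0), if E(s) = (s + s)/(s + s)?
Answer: 33140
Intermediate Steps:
E(s) = 1 (E(s) = (2*s)/((2*s)) = (2*s)*(1/(2*s)) = 1)
(E(114) + w) + M(0) = (1 + 33135) + (4 - 1*0) = 33136 + (4 + 0) = 33136 + 4 = 33140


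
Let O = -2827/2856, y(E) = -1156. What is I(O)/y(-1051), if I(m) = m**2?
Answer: -7991929/9429186816 ≈ -0.00084757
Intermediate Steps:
O = -2827/2856 (O = -2827*1/2856 = -2827/2856 ≈ -0.98985)
I(O)/y(-1051) = (-2827/2856)**2/(-1156) = (7991929/8156736)*(-1/1156) = -7991929/9429186816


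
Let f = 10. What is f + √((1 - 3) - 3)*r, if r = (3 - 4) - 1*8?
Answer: 10 - 9*I*√5 ≈ 10.0 - 20.125*I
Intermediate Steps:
r = -9 (r = -1 - 8 = -9)
f + √((1 - 3) - 3)*r = 10 + √((1 - 3) - 3)*(-9) = 10 + √(-2 - 3)*(-9) = 10 + √(-5)*(-9) = 10 + (I*√5)*(-9) = 10 - 9*I*√5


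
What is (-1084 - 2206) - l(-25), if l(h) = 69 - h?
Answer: -3384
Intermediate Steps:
(-1084 - 2206) - l(-25) = (-1084 - 2206) - (69 - 1*(-25)) = -3290 - (69 + 25) = -3290 - 1*94 = -3290 - 94 = -3384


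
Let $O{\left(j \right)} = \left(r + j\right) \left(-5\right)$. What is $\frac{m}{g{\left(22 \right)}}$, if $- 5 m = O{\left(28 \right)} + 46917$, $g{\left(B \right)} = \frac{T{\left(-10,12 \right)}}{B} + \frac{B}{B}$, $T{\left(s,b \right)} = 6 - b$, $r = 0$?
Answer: $- \frac{514547}{40} \approx -12864.0$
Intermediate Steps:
$g{\left(B \right)} = 1 - \frac{6}{B}$ ($g{\left(B \right)} = \frac{6 - 12}{B} + \frac{B}{B} = \frac{6 - 12}{B} + 1 = - \frac{6}{B} + 1 = 1 - \frac{6}{B}$)
$O{\left(j \right)} = - 5 j$ ($O{\left(j \right)} = \left(0 + j\right) \left(-5\right) = j \left(-5\right) = - 5 j$)
$m = - \frac{46777}{5}$ ($m = - \frac{\left(-5\right) 28 + 46917}{5} = - \frac{-140 + 46917}{5} = \left(- \frac{1}{5}\right) 46777 = - \frac{46777}{5} \approx -9355.4$)
$\frac{m}{g{\left(22 \right)}} = - \frac{46777}{5 \frac{-6 + 22}{22}} = - \frac{46777}{5 \cdot \frac{1}{22} \cdot 16} = - \frac{46777}{5 \cdot \frac{8}{11}} = \left(- \frac{46777}{5}\right) \frac{11}{8} = - \frac{514547}{40}$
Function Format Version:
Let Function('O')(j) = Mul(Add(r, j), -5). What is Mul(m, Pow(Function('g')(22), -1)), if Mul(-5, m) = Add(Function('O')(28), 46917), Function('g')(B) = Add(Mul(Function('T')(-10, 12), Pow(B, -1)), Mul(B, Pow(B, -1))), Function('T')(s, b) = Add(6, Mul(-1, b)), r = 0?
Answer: Rational(-514547, 40) ≈ -12864.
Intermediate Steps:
Function('g')(B) = Add(1, Mul(-6, Pow(B, -1))) (Function('g')(B) = Add(Mul(Add(6, Mul(-1, 12)), Pow(B, -1)), Mul(B, Pow(B, -1))) = Add(Mul(Add(6, -12), Pow(B, -1)), 1) = Add(Mul(-6, Pow(B, -1)), 1) = Add(1, Mul(-6, Pow(B, -1))))
Function('O')(j) = Mul(-5, j) (Function('O')(j) = Mul(Add(0, j), -5) = Mul(j, -5) = Mul(-5, j))
m = Rational(-46777, 5) (m = Mul(Rational(-1, 5), Add(Mul(-5, 28), 46917)) = Mul(Rational(-1, 5), Add(-140, 46917)) = Mul(Rational(-1, 5), 46777) = Rational(-46777, 5) ≈ -9355.4)
Mul(m, Pow(Function('g')(22), -1)) = Mul(Rational(-46777, 5), Pow(Mul(Pow(22, -1), Add(-6, 22)), -1)) = Mul(Rational(-46777, 5), Pow(Mul(Rational(1, 22), 16), -1)) = Mul(Rational(-46777, 5), Pow(Rational(8, 11), -1)) = Mul(Rational(-46777, 5), Rational(11, 8)) = Rational(-514547, 40)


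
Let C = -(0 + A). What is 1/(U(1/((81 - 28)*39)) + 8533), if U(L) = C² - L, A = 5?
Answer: 2067/17689385 ≈ 0.00011685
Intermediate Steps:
C = -5 (C = -(0 + 5) = -1*5 = -5)
U(L) = 25 - L (U(L) = (-5)² - L = 25 - L)
1/(U(1/((81 - 28)*39)) + 8533) = 1/((25 - 1/((81 - 28)*39)) + 8533) = 1/((25 - 1/(53*39)) + 8533) = 1/((25 - 1*1/2067) + 8533) = 1/((25 - 1/2067) + 8533) = 1/(51674/2067 + 8533) = 1/(17689385/2067) = 2067/17689385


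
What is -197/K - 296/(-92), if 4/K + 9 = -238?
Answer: 1119453/92 ≈ 12168.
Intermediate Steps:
K = -4/247 (K = 4/(-9 - 238) = 4/(-247) = 4*(-1/247) = -4/247 ≈ -0.016194)
-197/K - 296/(-92) = -197/(-4/247) - 296/(-92) = -197*(-247/4) - 296*(-1/92) = 48659/4 + 74/23 = 1119453/92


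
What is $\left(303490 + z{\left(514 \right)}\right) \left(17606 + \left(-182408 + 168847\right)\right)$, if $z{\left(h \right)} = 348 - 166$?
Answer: $1228353240$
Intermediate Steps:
$z{\left(h \right)} = 182$ ($z{\left(h \right)} = 348 - 166 = 182$)
$\left(303490 + z{\left(514 \right)}\right) \left(17606 + \left(-182408 + 168847\right)\right) = \left(303490 + 182\right) \left(17606 + \left(-182408 + 168847\right)\right) = 303672 \left(17606 - 13561\right) = 303672 \cdot 4045 = 1228353240$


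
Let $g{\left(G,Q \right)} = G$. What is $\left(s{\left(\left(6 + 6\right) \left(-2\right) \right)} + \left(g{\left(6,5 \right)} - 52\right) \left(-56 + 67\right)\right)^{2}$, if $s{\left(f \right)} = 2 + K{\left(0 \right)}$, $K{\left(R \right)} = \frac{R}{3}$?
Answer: $254016$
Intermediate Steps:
$K{\left(R \right)} = \frac{R}{3}$ ($K{\left(R \right)} = R \frac{1}{3} = \frac{R}{3}$)
$s{\left(f \right)} = 2$ ($s{\left(f \right)} = 2 + \frac{1}{3} \cdot 0 = 2 + 0 = 2$)
$\left(s{\left(\left(6 + 6\right) \left(-2\right) \right)} + \left(g{\left(6,5 \right)} - 52\right) \left(-56 + 67\right)\right)^{2} = \left(2 + \left(6 - 52\right) \left(-56 + 67\right)\right)^{2} = \left(2 - 506\right)^{2} = \left(-504\right)^{2} = 254016$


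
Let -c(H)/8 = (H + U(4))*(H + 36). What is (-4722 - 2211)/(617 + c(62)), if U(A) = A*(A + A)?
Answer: 6933/73079 ≈ 0.094870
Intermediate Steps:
U(A) = 2*A**2 (U(A) = A*(2*A) = 2*A**2)
c(H) = -8*(32 + H)*(36 + H) (c(H) = -8*(H + 2*4**2)*(H + 36) = -8*(H + 2*16)*(36 + H) = -8*(H + 32)*(36 + H) = -8*(32 + H)*(36 + H))
(-4722 - 2211)/(617 + c(62)) = (-4722 - 2211)/(617 + (-9216 - 544*62 - 8*62**2)) = -6933/(617 + (-9216 - 33728 - 8*3844)) = -6933/(617 + (-9216 - 33728 - 30752)) = -6933/(617 - 73696) = -6933/(-73079) = -6933*(-1/73079) = 6933/73079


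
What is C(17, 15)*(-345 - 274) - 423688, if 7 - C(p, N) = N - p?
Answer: -429259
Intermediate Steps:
C(p, N) = 7 + p - N (C(p, N) = 7 - (N - p) = 7 + (p - N) = 7 + p - N)
C(17, 15)*(-345 - 274) - 423688 = (7 + 17 - 1*15)*(-345 - 274) - 423688 = (7 + 17 - 15)*(-619) - 423688 = 9*(-619) - 423688 = -5571 - 423688 = -429259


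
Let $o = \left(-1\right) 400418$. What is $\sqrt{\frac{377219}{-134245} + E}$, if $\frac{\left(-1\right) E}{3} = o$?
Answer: $\frac{\sqrt{21648612627146695}}{134245} \approx 1096.0$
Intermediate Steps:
$o = -400418$
$E = 1201254$ ($E = \left(-3\right) \left(-400418\right) = 1201254$)
$\sqrt{\frac{377219}{-134245} + E} = \sqrt{\frac{377219}{-134245} + 1201254} = \sqrt{377219 \left(- \frac{1}{134245}\right) + 1201254} = \sqrt{- \frac{377219}{134245} + 1201254} = \sqrt{\frac{161261966011}{134245}} = \frac{\sqrt{21648612627146695}}{134245}$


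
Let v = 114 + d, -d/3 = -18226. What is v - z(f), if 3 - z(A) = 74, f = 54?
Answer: 54863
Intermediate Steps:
d = 54678 (d = -3*(-18226) = 54678)
z(A) = -71 (z(A) = 3 - 1*74 = 3 - 74 = -71)
v = 54792 (v = 114 + 54678 = 54792)
v - z(f) = 54792 - 1*(-71) = 54792 + 71 = 54863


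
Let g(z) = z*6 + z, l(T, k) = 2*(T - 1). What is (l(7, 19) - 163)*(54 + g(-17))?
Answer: 9815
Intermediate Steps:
l(T, k) = -2 + 2*T (l(T, k) = 2*(-1 + T) = -2 + 2*T)
g(z) = 7*z (g(z) = 6*z + z = 7*z)
(l(7, 19) - 163)*(54 + g(-17)) = ((-2 + 2*7) - 163)*(54 + 7*(-17)) = ((-2 + 14) - 163)*(54 - 119) = (12 - 163)*(-65) = -151*(-65) = 9815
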